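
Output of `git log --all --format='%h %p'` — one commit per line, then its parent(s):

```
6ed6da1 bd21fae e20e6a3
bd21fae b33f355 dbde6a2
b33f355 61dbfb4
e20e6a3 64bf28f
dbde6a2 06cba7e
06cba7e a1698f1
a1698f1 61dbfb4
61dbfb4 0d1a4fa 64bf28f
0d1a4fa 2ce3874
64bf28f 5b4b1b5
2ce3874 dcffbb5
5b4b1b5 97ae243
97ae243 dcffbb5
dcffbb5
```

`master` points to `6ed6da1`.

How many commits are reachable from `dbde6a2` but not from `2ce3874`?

8

Reachable from dbde6a2: {06cba7e, 0d1a4fa, 2ce3874, 5b4b1b5, 61dbfb4, 64bf28f, 97ae243, a1698f1, dbde6a2, dcffbb5}.
Reachable from 2ce3874: {2ce3874, dcffbb5}.
In dbde6a2's history but not 2ce3874's: {06cba7e, 0d1a4fa, 5b4b1b5, 61dbfb4, 64bf28f, 97ae243, a1698f1, dbde6a2} — 8 commits.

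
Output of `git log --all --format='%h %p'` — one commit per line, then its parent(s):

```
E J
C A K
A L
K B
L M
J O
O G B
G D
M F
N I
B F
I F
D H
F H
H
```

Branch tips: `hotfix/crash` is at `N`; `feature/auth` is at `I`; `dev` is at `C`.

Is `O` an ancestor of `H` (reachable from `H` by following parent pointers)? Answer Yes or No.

No

Ancestors of H: {H}.
O is not in that set, so it is not an ancestor of H.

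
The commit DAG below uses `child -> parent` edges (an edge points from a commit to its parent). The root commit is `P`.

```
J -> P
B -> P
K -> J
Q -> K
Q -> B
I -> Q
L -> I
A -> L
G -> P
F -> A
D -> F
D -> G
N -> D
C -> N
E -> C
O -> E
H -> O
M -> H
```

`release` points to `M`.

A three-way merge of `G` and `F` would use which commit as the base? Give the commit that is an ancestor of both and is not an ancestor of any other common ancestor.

Ancestors of G: {G, P}.
Ancestors of F: {A, B, F, I, J, K, L, P, Q}.
Common ancestors: {P}.
The only common ancestor is P, so it is the merge base.

P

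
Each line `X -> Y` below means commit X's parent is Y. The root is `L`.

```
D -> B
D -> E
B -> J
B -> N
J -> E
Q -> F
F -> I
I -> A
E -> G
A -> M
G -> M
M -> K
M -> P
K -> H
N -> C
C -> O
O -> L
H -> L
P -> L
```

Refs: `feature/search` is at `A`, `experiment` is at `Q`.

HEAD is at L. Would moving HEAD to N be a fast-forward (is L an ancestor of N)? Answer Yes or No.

A fast-forward from L to N is possible iff L is an ancestor of N.
Ancestors of N: {C, L, N, O}.
L is among them, so fast-forward is possible.

Yes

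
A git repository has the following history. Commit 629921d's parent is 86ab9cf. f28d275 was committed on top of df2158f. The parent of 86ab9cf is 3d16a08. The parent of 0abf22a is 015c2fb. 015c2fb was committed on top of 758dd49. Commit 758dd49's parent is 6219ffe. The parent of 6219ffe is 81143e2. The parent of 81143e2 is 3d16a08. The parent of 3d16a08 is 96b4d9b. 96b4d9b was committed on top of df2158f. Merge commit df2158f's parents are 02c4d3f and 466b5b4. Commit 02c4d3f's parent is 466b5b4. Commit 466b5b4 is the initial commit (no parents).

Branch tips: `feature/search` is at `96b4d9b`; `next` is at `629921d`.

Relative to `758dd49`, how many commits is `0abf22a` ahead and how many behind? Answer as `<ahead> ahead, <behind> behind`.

Reachable from 0abf22a: {015c2fb, 02c4d3f, 0abf22a, 3d16a08, 466b5b4, 6219ffe, 758dd49, 81143e2, 96b4d9b, df2158f}.
Reachable from 758dd49: {02c4d3f, 3d16a08, 466b5b4, 6219ffe, 758dd49, 81143e2, 96b4d9b, df2158f}.
Only in 0abf22a's history (ahead): {015c2fb, 0abf22a} — 2.
Only in 758dd49's history (behind): {} — 0.

2 ahead, 0 behind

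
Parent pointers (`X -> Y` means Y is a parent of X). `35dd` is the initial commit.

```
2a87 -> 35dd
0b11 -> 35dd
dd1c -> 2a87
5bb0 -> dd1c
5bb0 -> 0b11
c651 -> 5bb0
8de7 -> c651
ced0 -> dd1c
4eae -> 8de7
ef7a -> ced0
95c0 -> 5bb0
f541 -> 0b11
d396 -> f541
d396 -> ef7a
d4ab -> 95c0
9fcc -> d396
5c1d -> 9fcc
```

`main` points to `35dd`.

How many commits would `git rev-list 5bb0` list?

Walking parent pointers from 5bb0: reachable set = {0b11, 2a87, 35dd, 5bb0, dd1c}.
That is 5 commits.

5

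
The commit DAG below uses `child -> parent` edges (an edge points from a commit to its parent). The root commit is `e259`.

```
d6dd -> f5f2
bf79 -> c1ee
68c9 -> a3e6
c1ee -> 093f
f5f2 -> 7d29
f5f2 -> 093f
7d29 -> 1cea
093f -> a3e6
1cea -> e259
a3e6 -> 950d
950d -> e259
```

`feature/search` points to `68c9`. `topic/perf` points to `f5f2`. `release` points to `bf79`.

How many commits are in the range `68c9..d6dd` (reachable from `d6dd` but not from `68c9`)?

Reachable from d6dd: {093f, 1cea, 7d29, 950d, a3e6, d6dd, e259, f5f2}.
Reachable from 68c9: {68c9, 950d, a3e6, e259}.
In d6dd's history but not 68c9's: {093f, 1cea, 7d29, d6dd, f5f2} — 5 commits.

5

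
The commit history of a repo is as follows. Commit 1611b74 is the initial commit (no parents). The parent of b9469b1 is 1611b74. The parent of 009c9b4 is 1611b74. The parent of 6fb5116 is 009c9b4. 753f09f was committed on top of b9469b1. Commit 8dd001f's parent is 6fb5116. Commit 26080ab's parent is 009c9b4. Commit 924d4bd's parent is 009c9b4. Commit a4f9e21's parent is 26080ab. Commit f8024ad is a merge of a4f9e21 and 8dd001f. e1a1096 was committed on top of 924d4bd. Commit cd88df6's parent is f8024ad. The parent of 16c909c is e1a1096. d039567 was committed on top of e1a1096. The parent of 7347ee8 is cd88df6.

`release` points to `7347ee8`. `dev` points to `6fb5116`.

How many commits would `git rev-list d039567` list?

5

Walking parent pointers from d039567: reachable set = {009c9b4, 1611b74, 924d4bd, d039567, e1a1096}.
That is 5 commits.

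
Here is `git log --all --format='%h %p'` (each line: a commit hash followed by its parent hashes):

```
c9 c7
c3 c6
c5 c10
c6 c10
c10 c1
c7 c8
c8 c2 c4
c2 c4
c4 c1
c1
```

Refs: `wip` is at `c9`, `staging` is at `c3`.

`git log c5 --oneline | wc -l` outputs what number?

Walking parent pointers from c5: reachable set = {c1, c10, c5}.
That is 3 commits.

3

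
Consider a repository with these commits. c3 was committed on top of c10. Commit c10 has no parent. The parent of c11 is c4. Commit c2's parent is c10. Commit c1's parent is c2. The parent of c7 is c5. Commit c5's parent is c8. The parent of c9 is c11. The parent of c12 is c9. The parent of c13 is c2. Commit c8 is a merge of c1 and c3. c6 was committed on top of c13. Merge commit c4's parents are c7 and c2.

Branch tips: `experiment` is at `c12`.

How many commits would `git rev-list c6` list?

Walking parent pointers from c6: reachable set = {c10, c13, c2, c6}.
That is 4 commits.

4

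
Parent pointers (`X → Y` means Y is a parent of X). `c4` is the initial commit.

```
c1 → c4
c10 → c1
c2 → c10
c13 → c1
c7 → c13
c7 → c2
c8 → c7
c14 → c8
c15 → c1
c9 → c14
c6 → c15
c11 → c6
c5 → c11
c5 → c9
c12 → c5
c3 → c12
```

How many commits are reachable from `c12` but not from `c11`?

Reachable from c12: {c1, c10, c11, c12, c13, c14, c15, c2, c4, c5, c6, c7, c8, c9}.
Reachable from c11: {c1, c11, c15, c4, c6}.
In c12's history but not c11's: {c10, c12, c13, c14, c2, c5, c7, c8, c9} — 9 commits.

9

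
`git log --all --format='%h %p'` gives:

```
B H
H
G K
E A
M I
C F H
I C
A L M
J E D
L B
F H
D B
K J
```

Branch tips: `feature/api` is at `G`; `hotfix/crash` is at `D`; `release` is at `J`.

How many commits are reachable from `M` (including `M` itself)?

5

Walking parent pointers from M: reachable set = {C, F, H, I, M}.
That is 5 commits.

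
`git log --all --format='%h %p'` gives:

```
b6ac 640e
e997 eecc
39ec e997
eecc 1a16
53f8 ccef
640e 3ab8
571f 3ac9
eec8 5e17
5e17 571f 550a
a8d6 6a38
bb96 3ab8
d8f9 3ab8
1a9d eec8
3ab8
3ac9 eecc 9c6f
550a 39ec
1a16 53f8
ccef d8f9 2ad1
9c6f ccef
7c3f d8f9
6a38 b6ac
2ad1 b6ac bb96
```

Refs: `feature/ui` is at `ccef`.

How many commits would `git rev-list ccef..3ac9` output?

5

Reachable from 3ac9: {1a16, 2ad1, 3ab8, 3ac9, 53f8, 640e, 9c6f, b6ac, bb96, ccef, d8f9, eecc}.
Reachable from ccef: {2ad1, 3ab8, 640e, b6ac, bb96, ccef, d8f9}.
In 3ac9's history but not ccef's: {1a16, 3ac9, 53f8, 9c6f, eecc} — 5 commits.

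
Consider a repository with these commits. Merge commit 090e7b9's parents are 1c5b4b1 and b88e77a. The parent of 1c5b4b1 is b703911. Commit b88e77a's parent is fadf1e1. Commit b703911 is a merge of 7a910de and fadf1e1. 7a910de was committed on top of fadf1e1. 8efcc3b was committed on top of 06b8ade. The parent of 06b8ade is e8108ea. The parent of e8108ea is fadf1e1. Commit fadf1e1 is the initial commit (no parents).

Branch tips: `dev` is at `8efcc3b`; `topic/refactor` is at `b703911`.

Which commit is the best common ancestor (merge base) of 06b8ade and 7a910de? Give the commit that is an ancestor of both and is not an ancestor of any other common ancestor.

fadf1e1

Ancestors of 06b8ade: {06b8ade, e8108ea, fadf1e1}.
Ancestors of 7a910de: {7a910de, fadf1e1}.
Common ancestors: {fadf1e1}.
The only common ancestor is fadf1e1, so it is the merge base.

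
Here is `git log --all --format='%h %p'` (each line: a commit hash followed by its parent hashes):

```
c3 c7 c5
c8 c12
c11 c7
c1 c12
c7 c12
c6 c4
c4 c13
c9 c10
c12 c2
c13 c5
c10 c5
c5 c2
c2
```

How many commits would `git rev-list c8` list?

3

Walking parent pointers from c8: reachable set = {c12, c2, c8}.
That is 3 commits.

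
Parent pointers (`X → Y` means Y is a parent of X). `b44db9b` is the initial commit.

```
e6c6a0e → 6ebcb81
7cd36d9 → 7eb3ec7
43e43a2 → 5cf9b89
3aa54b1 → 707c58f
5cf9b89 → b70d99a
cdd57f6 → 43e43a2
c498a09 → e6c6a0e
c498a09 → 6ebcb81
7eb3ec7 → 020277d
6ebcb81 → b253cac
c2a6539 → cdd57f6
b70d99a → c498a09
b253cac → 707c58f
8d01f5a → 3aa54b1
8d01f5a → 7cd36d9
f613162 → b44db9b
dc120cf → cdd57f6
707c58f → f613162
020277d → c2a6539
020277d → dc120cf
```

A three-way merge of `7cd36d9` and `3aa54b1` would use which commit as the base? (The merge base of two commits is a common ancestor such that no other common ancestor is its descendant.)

Ancestors of 7cd36d9: {020277d, 43e43a2, 5cf9b89, 6ebcb81, 707c58f, 7cd36d9, 7eb3ec7, b253cac, b44db9b, b70d99a, c2a6539, c498a09, cdd57f6, dc120cf, e6c6a0e, f613162}.
Ancestors of 3aa54b1: {3aa54b1, 707c58f, b44db9b, f613162}.
Common ancestors: {707c58f, b44db9b, f613162}.
Among these, 707c58f is not an ancestor of any other common ancestor — it is the merge base.

707c58f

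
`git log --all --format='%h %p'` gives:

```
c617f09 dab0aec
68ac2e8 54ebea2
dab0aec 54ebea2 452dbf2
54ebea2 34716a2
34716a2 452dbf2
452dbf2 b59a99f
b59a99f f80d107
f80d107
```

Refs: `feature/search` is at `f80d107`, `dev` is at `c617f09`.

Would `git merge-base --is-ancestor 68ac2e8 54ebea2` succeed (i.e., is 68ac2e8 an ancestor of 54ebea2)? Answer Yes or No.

Ancestors of 54ebea2: {34716a2, 452dbf2, 54ebea2, b59a99f, f80d107}.
68ac2e8 is not in that set, so it is not an ancestor of 54ebea2.

No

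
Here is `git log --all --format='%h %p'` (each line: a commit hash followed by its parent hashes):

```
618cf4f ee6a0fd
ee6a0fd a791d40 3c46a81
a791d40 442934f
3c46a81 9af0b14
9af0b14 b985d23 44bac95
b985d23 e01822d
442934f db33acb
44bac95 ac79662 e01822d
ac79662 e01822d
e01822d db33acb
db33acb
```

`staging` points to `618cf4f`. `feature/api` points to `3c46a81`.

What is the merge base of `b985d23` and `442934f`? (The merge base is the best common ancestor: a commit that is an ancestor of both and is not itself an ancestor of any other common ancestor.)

db33acb

Ancestors of b985d23: {b985d23, db33acb, e01822d}.
Ancestors of 442934f: {442934f, db33acb}.
Common ancestors: {db33acb}.
The only common ancestor is db33acb, so it is the merge base.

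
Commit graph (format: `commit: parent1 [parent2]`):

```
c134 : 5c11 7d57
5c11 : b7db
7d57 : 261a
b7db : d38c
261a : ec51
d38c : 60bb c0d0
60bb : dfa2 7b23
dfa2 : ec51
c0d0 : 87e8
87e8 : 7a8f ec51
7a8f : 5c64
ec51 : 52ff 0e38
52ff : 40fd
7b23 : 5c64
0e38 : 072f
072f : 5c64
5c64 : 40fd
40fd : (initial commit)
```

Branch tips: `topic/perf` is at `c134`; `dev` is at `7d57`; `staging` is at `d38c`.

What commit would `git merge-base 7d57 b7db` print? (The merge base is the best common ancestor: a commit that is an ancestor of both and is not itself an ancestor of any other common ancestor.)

ec51

Ancestors of 7d57: {072f, 0e38, 261a, 40fd, 52ff, 5c64, 7d57, ec51}.
Ancestors of b7db: {072f, 0e38, 40fd, 52ff, 5c64, 60bb, 7a8f, 7b23, 87e8, b7db, c0d0, d38c, dfa2, ec51}.
Common ancestors: {072f, 0e38, 40fd, 52ff, 5c64, ec51}.
Among these, ec51 is not an ancestor of any other common ancestor — it is the merge base.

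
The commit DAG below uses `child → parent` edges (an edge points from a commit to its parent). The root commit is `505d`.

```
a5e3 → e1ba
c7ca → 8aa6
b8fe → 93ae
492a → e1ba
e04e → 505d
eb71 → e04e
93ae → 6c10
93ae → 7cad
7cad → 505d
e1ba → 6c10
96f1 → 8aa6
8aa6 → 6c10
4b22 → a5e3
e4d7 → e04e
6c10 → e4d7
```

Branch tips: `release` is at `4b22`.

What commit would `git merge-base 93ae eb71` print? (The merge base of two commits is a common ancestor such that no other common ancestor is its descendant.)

Ancestors of 93ae: {505d, 6c10, 7cad, 93ae, e04e, e4d7}.
Ancestors of eb71: {505d, e04e, eb71}.
Common ancestors: {505d, e04e}.
Among these, e04e is not an ancestor of any other common ancestor — it is the merge base.

e04e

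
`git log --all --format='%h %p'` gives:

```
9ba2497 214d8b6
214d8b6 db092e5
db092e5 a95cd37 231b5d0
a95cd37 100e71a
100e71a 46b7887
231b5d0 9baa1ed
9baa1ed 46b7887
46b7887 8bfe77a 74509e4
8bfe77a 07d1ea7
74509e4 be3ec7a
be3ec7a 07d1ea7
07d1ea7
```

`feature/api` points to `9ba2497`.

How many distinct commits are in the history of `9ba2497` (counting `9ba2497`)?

Walking parent pointers from 9ba2497: reachable set = {07d1ea7, 100e71a, 214d8b6, 231b5d0, 46b7887, 74509e4, 8bfe77a, 9ba2497, 9baa1ed, a95cd37, be3ec7a, db092e5}.
That is 12 commits.

12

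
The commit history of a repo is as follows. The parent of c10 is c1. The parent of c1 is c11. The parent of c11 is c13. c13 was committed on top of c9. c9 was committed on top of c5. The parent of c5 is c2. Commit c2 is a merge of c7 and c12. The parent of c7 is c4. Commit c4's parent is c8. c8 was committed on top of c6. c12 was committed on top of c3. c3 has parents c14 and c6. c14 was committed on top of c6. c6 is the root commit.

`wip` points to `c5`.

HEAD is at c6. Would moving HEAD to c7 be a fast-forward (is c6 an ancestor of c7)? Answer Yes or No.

A fast-forward from c6 to c7 is possible iff c6 is an ancestor of c7.
Ancestors of c7: {c4, c6, c7, c8}.
c6 is among them, so fast-forward is possible.

Yes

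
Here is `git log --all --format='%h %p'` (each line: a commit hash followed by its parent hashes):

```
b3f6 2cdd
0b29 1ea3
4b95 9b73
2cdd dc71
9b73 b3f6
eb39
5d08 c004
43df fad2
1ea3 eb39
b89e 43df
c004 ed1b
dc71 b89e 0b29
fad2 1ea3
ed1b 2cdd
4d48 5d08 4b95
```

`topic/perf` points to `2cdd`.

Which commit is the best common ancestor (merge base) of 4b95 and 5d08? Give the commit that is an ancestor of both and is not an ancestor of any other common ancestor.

Ancestors of 4b95: {0b29, 1ea3, 2cdd, 43df, 4b95, 9b73, b3f6, b89e, dc71, eb39, fad2}.
Ancestors of 5d08: {0b29, 1ea3, 2cdd, 43df, 5d08, b89e, c004, dc71, eb39, ed1b, fad2}.
Common ancestors: {0b29, 1ea3, 2cdd, 43df, b89e, dc71, eb39, fad2}.
Among these, 2cdd is not an ancestor of any other common ancestor — it is the merge base.

2cdd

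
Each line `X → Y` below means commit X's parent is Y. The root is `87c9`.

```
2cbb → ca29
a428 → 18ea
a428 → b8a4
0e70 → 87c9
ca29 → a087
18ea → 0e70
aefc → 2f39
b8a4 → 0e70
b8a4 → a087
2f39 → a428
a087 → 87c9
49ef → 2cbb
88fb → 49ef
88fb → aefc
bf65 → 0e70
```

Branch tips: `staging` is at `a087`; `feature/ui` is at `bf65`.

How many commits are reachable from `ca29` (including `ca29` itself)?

Walking parent pointers from ca29: reachable set = {87c9, a087, ca29}.
That is 3 commits.

3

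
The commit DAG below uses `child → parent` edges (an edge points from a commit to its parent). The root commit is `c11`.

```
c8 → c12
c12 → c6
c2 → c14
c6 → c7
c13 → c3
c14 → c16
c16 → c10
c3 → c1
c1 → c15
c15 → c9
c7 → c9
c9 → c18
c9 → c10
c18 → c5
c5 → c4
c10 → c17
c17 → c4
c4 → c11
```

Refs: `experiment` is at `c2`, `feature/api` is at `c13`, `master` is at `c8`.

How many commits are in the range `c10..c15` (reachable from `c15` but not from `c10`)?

Reachable from c15: {c10, c11, c15, c17, c18, c4, c5, c9}.
Reachable from c10: {c10, c11, c17, c4}.
In c15's history but not c10's: {c15, c18, c5, c9} — 4 commits.

4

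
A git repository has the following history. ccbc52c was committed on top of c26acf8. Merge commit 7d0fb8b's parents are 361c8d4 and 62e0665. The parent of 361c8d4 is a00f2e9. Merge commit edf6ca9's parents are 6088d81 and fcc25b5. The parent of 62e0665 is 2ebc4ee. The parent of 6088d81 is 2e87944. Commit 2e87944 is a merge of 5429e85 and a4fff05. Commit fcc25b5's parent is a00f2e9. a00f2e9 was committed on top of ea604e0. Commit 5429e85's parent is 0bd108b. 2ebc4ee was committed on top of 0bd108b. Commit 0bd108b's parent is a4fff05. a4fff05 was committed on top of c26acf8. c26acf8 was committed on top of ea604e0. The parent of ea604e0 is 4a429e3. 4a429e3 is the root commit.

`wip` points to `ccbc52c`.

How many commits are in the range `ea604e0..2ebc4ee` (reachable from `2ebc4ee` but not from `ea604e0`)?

4

Reachable from 2ebc4ee: {0bd108b, 2ebc4ee, 4a429e3, a4fff05, c26acf8, ea604e0}.
Reachable from ea604e0: {4a429e3, ea604e0}.
In 2ebc4ee's history but not ea604e0's: {0bd108b, 2ebc4ee, a4fff05, c26acf8} — 4 commits.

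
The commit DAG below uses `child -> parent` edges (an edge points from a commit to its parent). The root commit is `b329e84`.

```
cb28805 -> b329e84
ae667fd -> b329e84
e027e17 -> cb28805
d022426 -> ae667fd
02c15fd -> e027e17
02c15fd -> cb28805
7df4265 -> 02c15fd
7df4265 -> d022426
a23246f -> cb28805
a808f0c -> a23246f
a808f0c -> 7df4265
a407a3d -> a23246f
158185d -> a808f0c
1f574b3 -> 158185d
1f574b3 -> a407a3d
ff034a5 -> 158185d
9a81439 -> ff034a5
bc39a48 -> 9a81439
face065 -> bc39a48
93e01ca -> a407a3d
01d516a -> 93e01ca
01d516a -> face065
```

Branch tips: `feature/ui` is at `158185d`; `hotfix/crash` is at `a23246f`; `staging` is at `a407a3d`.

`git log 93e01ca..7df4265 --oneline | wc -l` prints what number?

Reachable from 7df4265: {02c15fd, 7df4265, ae667fd, b329e84, cb28805, d022426, e027e17}.
Reachable from 93e01ca: {93e01ca, a23246f, a407a3d, b329e84, cb28805}.
In 7df4265's history but not 93e01ca's: {02c15fd, 7df4265, ae667fd, d022426, e027e17} — 5 commits.

5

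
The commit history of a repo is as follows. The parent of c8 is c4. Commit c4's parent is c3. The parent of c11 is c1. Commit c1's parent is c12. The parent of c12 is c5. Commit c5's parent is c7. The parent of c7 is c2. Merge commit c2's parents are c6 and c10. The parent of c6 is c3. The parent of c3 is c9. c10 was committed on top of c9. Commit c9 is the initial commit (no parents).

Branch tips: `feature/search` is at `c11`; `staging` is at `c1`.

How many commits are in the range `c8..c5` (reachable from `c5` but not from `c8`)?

Reachable from c5: {c10, c2, c3, c5, c6, c7, c9}.
Reachable from c8: {c3, c4, c8, c9}.
In c5's history but not c8's: {c10, c2, c5, c6, c7} — 5 commits.

5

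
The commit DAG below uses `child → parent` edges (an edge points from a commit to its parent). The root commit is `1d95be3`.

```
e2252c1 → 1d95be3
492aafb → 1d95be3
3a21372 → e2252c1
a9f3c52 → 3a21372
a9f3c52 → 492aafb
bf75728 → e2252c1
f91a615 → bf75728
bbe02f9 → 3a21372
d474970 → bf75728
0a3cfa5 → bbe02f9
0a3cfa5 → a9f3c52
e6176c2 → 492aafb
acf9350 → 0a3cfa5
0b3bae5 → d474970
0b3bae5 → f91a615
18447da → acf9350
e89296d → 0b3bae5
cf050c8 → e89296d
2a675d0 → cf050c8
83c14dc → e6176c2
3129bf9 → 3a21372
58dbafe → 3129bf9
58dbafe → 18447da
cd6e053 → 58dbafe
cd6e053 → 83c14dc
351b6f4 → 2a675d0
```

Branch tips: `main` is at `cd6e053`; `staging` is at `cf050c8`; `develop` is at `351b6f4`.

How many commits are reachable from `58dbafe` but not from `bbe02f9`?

7

Reachable from 58dbafe: {0a3cfa5, 18447da, 1d95be3, 3129bf9, 3a21372, 492aafb, 58dbafe, a9f3c52, acf9350, bbe02f9, e2252c1}.
Reachable from bbe02f9: {1d95be3, 3a21372, bbe02f9, e2252c1}.
In 58dbafe's history but not bbe02f9's: {0a3cfa5, 18447da, 3129bf9, 492aafb, 58dbafe, a9f3c52, acf9350} — 7 commits.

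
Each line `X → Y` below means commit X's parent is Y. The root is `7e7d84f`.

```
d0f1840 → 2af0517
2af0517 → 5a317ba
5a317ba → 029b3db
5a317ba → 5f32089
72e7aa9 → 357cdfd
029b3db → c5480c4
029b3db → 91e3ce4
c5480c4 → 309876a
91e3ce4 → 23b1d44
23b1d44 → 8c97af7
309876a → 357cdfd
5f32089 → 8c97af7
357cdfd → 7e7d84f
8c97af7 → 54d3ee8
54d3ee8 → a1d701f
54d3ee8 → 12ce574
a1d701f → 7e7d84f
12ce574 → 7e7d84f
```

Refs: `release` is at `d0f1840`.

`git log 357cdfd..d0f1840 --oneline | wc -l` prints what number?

13

Reachable from d0f1840: {029b3db, 12ce574, 23b1d44, 2af0517, 309876a, 357cdfd, 54d3ee8, 5a317ba, 5f32089, 7e7d84f, 8c97af7, 91e3ce4, a1d701f, c5480c4, d0f1840}.
Reachable from 357cdfd: {357cdfd, 7e7d84f}.
In d0f1840's history but not 357cdfd's: {029b3db, 12ce574, 23b1d44, 2af0517, 309876a, 54d3ee8, 5a317ba, 5f32089, 8c97af7, 91e3ce4, a1d701f, c5480c4, d0f1840} — 13 commits.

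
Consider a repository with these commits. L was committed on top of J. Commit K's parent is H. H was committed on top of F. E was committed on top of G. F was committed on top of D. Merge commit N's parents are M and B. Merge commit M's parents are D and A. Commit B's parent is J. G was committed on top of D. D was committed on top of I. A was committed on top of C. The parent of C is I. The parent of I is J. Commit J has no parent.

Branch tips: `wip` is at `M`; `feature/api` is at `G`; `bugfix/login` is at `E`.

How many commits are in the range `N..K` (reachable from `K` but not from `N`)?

3

Reachable from K: {D, F, H, I, J, K}.
Reachable from N: {A, B, C, D, I, J, M, N}.
In K's history but not N's: {F, H, K} — 3 commits.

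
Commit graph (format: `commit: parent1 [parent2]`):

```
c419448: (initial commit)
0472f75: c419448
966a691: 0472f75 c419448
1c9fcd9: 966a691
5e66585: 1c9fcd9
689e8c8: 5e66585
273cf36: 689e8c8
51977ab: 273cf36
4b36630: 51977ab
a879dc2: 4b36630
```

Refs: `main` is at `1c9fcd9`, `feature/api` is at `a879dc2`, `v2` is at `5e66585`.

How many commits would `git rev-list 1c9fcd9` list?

Walking parent pointers from 1c9fcd9: reachable set = {0472f75, 1c9fcd9, 966a691, c419448}.
That is 4 commits.

4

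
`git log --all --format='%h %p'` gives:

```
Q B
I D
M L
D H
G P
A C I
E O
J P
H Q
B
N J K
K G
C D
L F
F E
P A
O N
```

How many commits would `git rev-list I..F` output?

10

Reachable from F: {A, B, C, D, E, F, G, H, I, J, K, N, O, P, Q}.
Reachable from I: {B, D, H, I, Q}.
In F's history but not I's: {A, C, E, F, G, J, K, N, O, P} — 10 commits.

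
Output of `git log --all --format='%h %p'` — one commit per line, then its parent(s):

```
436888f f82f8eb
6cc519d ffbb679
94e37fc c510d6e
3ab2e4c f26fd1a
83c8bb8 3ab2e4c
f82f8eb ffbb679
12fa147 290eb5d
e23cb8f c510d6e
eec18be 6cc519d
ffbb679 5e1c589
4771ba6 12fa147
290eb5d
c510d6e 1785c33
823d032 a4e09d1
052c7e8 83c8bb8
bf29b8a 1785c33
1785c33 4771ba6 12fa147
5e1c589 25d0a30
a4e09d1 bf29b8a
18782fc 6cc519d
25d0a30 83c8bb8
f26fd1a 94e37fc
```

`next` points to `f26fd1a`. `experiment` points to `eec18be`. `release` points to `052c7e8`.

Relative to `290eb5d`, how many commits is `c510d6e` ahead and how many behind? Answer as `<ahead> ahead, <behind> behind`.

Reachable from c510d6e: {12fa147, 1785c33, 290eb5d, 4771ba6, c510d6e}.
Reachable from 290eb5d: {290eb5d}.
Only in c510d6e's history (ahead): {12fa147, 1785c33, 4771ba6, c510d6e} — 4.
Only in 290eb5d's history (behind): {} — 0.

4 ahead, 0 behind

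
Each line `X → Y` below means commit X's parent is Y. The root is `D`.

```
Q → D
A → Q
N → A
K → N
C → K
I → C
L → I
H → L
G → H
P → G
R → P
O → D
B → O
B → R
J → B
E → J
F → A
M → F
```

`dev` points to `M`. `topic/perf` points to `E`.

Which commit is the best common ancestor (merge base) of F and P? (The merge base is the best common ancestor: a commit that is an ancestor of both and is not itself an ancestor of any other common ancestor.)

Ancestors of F: {A, D, F, Q}.
Ancestors of P: {A, C, D, G, H, I, K, L, N, P, Q}.
Common ancestors: {A, D, Q}.
Among these, A is not an ancestor of any other common ancestor — it is the merge base.

A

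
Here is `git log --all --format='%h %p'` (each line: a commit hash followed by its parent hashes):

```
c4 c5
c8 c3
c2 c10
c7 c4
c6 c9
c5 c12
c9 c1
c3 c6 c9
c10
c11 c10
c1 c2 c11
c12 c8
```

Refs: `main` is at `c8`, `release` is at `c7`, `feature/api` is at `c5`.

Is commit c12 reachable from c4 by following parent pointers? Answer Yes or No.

Yes

Ancestors of c4 (commits reachable by following parents): {c1, c10, c11, c12, c2, c3, c4, c5, c6, c8, c9}.
c12 is in that set, so it is an ancestor of c4.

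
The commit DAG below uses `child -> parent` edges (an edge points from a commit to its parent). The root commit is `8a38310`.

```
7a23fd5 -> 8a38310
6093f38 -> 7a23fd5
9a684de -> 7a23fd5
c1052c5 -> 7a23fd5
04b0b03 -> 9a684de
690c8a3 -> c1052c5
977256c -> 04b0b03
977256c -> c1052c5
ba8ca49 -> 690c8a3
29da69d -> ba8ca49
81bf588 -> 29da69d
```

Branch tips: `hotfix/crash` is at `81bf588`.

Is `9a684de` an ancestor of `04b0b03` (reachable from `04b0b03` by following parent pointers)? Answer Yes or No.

Yes

Ancestors of 04b0b03 (commits reachable by following parents): {04b0b03, 7a23fd5, 8a38310, 9a684de}.
9a684de is in that set, so it is an ancestor of 04b0b03.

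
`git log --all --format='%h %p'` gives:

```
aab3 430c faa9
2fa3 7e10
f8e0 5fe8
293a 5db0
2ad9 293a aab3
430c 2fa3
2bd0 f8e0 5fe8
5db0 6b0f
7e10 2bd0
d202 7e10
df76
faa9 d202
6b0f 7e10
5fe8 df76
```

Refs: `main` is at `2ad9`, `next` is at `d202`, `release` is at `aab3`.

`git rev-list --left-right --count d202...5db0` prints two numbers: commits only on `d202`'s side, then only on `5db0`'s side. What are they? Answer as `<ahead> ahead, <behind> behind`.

Reachable from d202: {2bd0, 5fe8, 7e10, d202, df76, f8e0}.
Reachable from 5db0: {2bd0, 5db0, 5fe8, 6b0f, 7e10, df76, f8e0}.
Only in d202's history (ahead): {d202} — 1.
Only in 5db0's history (behind): {5db0, 6b0f} — 2.

1 ahead, 2 behind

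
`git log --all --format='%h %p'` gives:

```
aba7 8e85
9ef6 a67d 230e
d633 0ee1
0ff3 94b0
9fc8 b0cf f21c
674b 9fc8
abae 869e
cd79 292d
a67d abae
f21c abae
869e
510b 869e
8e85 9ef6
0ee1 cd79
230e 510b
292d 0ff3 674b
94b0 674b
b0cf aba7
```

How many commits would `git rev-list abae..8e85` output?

5

Reachable from 8e85: {230e, 510b, 869e, 8e85, 9ef6, a67d, abae}.
Reachable from abae: {869e, abae}.
In 8e85's history but not abae's: {230e, 510b, 8e85, 9ef6, a67d} — 5 commits.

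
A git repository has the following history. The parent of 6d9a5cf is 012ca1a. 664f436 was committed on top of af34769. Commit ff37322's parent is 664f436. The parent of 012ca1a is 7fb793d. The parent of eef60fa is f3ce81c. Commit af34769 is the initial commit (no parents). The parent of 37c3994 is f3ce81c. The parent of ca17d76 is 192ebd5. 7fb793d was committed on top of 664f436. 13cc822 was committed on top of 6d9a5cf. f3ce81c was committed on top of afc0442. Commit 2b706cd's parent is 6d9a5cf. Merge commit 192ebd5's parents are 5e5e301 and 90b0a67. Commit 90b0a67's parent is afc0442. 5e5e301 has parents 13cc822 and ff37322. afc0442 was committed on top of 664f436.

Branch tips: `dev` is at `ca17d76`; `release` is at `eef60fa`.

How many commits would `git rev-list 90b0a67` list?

Walking parent pointers from 90b0a67: reachable set = {664f436, 90b0a67, af34769, afc0442}.
That is 4 commits.

4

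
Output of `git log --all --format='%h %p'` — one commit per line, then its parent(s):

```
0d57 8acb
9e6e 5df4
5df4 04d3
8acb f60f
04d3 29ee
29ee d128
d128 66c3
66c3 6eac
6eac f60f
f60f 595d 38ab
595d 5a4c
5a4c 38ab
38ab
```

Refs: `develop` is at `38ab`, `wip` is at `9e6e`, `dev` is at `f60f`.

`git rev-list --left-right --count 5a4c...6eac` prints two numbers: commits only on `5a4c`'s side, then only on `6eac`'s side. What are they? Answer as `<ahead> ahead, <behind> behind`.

Reachable from 5a4c: {38ab, 5a4c}.
Reachable from 6eac: {38ab, 595d, 5a4c, 6eac, f60f}.
Only in 5a4c's history (ahead): {} — 0.
Only in 6eac's history (behind): {595d, 6eac, f60f} — 3.

0 ahead, 3 behind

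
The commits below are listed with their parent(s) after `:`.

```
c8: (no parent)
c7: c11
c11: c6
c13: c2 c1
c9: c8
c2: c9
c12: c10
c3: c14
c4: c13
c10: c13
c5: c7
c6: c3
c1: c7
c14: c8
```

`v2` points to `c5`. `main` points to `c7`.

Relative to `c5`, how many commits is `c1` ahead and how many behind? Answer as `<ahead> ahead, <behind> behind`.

Reachable from c1: {c1, c11, c14, c3, c6, c7, c8}.
Reachable from c5: {c11, c14, c3, c5, c6, c7, c8}.
Only in c1's history (ahead): {c1} — 1.
Only in c5's history (behind): {c5} — 1.

1 ahead, 1 behind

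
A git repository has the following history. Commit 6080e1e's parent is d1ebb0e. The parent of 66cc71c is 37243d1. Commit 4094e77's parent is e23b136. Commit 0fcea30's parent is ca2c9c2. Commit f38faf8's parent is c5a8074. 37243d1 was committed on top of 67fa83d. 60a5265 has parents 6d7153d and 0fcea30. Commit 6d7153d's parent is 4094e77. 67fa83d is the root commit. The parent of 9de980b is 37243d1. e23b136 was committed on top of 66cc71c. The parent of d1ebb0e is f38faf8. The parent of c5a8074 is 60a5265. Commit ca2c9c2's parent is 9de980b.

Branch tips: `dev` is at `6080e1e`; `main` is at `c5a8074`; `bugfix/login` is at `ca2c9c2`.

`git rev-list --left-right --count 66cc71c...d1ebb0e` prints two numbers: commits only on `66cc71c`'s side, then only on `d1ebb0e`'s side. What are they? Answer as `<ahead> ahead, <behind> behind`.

Reachable from 66cc71c: {37243d1, 66cc71c, 67fa83d}.
Reachable from d1ebb0e: {0fcea30, 37243d1, 4094e77, 60a5265, 66cc71c, 67fa83d, 6d7153d, 9de980b, c5a8074, ca2c9c2, d1ebb0e, e23b136, f38faf8}.
Only in 66cc71c's history (ahead): {} — 0.
Only in d1ebb0e's history (behind): {0fcea30, 4094e77, 60a5265, 6d7153d, 9de980b, c5a8074, ca2c9c2, d1ebb0e, e23b136, f38faf8} — 10.

0 ahead, 10 behind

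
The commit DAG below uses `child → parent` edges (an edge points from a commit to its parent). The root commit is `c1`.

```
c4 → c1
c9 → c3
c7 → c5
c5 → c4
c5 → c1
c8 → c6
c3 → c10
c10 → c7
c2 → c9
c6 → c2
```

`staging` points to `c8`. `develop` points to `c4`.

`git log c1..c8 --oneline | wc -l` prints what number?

Reachable from c8: {c1, c10, c2, c3, c4, c5, c6, c7, c8, c9}.
Reachable from c1: {c1}.
In c8's history but not c1's: {c10, c2, c3, c4, c5, c6, c7, c8, c9} — 9 commits.

9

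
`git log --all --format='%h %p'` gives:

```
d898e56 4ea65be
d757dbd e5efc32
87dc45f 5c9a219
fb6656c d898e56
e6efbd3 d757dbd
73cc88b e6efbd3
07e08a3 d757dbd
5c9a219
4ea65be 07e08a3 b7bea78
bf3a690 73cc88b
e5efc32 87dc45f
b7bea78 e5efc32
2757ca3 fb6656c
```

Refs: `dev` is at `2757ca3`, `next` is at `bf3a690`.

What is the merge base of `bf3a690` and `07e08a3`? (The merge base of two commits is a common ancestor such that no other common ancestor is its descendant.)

d757dbd

Ancestors of bf3a690: {5c9a219, 73cc88b, 87dc45f, bf3a690, d757dbd, e5efc32, e6efbd3}.
Ancestors of 07e08a3: {07e08a3, 5c9a219, 87dc45f, d757dbd, e5efc32}.
Common ancestors: {5c9a219, 87dc45f, d757dbd, e5efc32}.
Among these, d757dbd is not an ancestor of any other common ancestor — it is the merge base.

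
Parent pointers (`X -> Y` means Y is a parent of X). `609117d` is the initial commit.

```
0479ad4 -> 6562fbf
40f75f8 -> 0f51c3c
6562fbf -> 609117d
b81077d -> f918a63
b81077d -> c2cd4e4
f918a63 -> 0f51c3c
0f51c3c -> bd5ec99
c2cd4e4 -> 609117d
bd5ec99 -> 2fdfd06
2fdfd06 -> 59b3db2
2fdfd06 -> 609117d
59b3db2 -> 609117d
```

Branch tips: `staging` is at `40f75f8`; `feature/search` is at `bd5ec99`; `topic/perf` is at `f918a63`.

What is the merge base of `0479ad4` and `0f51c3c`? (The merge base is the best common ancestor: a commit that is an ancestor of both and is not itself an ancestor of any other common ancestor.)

Ancestors of 0479ad4: {0479ad4, 609117d, 6562fbf}.
Ancestors of 0f51c3c: {0f51c3c, 2fdfd06, 59b3db2, 609117d, bd5ec99}.
Common ancestors: {609117d}.
The only common ancestor is 609117d, so it is the merge base.

609117d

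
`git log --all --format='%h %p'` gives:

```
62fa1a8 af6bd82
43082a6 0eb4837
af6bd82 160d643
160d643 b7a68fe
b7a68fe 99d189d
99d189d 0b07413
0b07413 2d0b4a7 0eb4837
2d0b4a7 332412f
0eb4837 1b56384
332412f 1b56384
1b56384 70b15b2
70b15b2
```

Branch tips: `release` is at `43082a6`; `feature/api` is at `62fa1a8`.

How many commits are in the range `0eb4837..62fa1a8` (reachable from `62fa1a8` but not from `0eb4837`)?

8

Reachable from 62fa1a8: {0b07413, 0eb4837, 160d643, 1b56384, 2d0b4a7, 332412f, 62fa1a8, 70b15b2, 99d189d, af6bd82, b7a68fe}.
Reachable from 0eb4837: {0eb4837, 1b56384, 70b15b2}.
In 62fa1a8's history but not 0eb4837's: {0b07413, 160d643, 2d0b4a7, 332412f, 62fa1a8, 99d189d, af6bd82, b7a68fe} — 8 commits.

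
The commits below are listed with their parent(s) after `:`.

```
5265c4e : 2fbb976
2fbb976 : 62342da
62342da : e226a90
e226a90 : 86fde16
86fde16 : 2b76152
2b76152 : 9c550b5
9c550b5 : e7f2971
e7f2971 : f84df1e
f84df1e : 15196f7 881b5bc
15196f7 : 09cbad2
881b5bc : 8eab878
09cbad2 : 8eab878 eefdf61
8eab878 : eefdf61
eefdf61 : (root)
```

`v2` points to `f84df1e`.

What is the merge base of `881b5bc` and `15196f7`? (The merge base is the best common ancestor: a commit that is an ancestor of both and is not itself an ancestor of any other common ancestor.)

Ancestors of 881b5bc: {881b5bc, 8eab878, eefdf61}.
Ancestors of 15196f7: {09cbad2, 15196f7, 8eab878, eefdf61}.
Common ancestors: {8eab878, eefdf61}.
Among these, 8eab878 is not an ancestor of any other common ancestor — it is the merge base.

8eab878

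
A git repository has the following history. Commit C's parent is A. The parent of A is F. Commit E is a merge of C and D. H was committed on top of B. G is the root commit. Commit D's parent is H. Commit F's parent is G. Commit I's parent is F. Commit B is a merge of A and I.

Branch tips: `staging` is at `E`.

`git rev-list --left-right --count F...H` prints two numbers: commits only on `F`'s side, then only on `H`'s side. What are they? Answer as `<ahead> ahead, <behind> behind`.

0 ahead, 4 behind

Reachable from F: {F, G}.
Reachable from H: {A, B, F, G, H, I}.
Only in F's history (ahead): {} — 0.
Only in H's history (behind): {A, B, H, I} — 4.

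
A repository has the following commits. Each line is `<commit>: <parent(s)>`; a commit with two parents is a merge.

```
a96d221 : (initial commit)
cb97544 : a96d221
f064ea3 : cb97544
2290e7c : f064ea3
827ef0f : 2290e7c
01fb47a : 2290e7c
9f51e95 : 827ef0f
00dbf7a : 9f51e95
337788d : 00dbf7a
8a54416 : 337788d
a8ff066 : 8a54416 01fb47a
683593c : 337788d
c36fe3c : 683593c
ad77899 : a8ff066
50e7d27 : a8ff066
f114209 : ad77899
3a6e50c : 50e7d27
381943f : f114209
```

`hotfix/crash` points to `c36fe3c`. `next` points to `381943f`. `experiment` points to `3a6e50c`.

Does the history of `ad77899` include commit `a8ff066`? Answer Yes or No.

Ancestors of ad77899 (commits reachable by following parents): {00dbf7a, 01fb47a, 2290e7c, 337788d, 827ef0f, 8a54416, 9f51e95, a8ff066, a96d221, ad77899, cb97544, f064ea3}.
a8ff066 is in that set, so it is an ancestor of ad77899.

Yes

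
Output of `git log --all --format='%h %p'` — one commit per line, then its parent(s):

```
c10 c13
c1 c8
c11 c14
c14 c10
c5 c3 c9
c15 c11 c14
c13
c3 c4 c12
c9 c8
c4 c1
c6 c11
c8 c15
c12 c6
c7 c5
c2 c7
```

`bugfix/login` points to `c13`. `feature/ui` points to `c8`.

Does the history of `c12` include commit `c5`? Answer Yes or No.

Ancestors of c12: {c10, c11, c12, c13, c14, c6}.
c5 is not in that set, so it is not an ancestor of c12.

No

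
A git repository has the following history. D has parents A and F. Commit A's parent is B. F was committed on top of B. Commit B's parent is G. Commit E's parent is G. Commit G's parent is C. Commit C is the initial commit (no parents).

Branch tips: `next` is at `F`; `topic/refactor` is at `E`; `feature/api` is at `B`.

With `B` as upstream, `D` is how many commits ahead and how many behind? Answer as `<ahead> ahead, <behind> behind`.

Reachable from D: {A, B, C, D, F, G}.
Reachable from B: {B, C, G}.
Only in D's history (ahead): {A, D, F} — 3.
Only in B's history (behind): {} — 0.

3 ahead, 0 behind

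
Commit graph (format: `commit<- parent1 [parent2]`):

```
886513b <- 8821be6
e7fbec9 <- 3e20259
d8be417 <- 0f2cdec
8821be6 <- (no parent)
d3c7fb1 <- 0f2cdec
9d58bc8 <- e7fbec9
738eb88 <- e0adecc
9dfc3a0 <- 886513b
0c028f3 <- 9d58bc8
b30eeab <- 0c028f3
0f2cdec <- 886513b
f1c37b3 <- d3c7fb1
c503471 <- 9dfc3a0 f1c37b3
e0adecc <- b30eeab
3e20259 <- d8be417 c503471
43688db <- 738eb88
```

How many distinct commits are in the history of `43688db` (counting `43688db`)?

16

Walking parent pointers from 43688db: reachable set = {0c028f3, 0f2cdec, 3e20259, 43688db, 738eb88, 8821be6, 886513b, 9d58bc8, 9dfc3a0, b30eeab, c503471, d3c7fb1, d8be417, e0adecc, e7fbec9, f1c37b3}.
That is 16 commits.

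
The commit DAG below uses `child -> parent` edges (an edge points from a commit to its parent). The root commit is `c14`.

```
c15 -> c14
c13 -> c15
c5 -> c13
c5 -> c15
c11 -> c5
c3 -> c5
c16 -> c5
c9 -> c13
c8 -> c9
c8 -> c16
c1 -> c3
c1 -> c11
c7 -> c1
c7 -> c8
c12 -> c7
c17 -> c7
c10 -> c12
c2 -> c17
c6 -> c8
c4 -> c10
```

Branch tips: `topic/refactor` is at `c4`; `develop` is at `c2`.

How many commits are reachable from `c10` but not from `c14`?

12

Reachable from c10: {c1, c10, c11, c12, c13, c14, c15, c16, c3, c5, c7, c8, c9}.
Reachable from c14: {c14}.
In c10's history but not c14's: {c1, c10, c11, c12, c13, c15, c16, c3, c5, c7, c8, c9} — 12 commits.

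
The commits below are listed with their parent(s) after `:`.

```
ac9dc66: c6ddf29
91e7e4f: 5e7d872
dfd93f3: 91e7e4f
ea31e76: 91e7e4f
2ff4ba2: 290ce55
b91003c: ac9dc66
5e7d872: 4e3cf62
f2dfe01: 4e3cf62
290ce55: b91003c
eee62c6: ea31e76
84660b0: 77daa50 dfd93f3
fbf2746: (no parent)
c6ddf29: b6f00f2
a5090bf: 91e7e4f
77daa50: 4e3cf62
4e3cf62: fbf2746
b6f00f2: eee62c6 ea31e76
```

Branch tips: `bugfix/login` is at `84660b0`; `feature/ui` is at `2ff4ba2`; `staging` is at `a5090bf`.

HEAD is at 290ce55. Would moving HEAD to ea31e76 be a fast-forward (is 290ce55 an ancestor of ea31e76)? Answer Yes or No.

No

A fast-forward from 290ce55 to ea31e76 is possible iff 290ce55 is an ancestor of ea31e76.
Ancestors of ea31e76: {4e3cf62, 5e7d872, 91e7e4f, ea31e76, fbf2746}.
290ce55 is not among them, so fast-forward is not possible.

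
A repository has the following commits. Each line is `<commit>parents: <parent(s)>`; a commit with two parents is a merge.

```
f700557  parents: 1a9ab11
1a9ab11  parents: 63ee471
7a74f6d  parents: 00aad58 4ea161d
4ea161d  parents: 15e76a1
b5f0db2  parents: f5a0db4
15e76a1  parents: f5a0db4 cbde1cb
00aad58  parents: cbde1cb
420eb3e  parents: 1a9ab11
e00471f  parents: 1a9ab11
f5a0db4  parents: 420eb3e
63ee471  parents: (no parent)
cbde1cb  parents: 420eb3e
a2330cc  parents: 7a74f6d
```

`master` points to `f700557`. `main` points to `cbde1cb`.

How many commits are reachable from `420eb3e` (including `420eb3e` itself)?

Walking parent pointers from 420eb3e: reachable set = {1a9ab11, 420eb3e, 63ee471}.
That is 3 commits.

3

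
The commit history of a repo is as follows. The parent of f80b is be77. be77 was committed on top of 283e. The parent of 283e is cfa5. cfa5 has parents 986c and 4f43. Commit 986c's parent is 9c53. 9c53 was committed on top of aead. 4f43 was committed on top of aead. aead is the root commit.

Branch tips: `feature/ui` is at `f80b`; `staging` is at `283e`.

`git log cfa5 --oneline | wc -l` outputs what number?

Walking parent pointers from cfa5: reachable set = {4f43, 986c, 9c53, aead, cfa5}.
That is 5 commits.

5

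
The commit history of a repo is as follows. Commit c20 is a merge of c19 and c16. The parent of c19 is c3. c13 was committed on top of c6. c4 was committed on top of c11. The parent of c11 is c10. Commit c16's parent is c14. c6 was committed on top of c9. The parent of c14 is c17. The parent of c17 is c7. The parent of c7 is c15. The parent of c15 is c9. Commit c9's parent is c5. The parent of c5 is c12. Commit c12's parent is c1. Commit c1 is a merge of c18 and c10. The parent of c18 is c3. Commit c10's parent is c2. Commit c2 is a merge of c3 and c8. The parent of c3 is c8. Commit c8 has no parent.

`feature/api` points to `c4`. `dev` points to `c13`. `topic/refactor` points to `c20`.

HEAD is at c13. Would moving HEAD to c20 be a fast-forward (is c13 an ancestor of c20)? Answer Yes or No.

No

A fast-forward from c13 to c20 is possible iff c13 is an ancestor of c20.
Ancestors of c20: {c1, c10, c12, c14, c15, c16, c17, c18, c19, c2, c20, c3, c5, c7, c8, c9}.
c13 is not among them, so fast-forward is not possible.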